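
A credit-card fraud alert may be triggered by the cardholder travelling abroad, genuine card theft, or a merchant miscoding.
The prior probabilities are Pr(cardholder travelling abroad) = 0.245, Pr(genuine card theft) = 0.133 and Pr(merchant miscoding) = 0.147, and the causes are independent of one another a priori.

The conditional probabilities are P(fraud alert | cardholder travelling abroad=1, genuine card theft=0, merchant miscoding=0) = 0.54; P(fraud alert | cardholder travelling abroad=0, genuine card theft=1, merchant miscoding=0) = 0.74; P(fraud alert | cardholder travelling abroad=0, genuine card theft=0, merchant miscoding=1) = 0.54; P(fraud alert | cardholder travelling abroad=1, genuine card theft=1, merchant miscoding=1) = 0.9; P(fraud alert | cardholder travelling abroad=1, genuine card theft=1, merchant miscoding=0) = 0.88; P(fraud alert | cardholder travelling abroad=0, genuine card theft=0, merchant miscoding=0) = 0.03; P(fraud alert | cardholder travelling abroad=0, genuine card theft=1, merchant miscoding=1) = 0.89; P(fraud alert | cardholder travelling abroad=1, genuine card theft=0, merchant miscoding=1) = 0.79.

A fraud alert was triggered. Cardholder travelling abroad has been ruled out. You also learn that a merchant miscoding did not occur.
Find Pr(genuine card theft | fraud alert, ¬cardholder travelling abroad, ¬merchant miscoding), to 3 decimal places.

Pr(genuine card theft | fraud alert, ¬cardholder travelling abroad, ¬merchant miscoding) ≈ 0.791

P(fraud alert | ¬cardholder travelling abroad, ¬merchant miscoding) = 0.03×0.867 + 0.74×0.133 = 0.026010 + 0.098420 = 0.124430
The genuine card theft-present share is 0.74×0.133 = 0.098420.
Hence the posterior is 0.098420/0.124430 ≈ 0.791.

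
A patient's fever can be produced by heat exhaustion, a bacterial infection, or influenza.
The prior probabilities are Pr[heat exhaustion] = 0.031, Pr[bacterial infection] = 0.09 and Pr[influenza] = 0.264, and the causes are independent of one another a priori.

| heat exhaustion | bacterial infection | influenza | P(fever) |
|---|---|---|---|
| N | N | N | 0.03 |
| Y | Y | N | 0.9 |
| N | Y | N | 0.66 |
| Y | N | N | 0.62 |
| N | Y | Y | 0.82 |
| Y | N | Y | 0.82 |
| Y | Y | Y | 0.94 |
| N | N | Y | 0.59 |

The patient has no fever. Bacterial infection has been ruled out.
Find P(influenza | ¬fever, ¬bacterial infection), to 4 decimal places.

P(¬fever | ¬bacterial infection) = 0.97×0.969×0.736 + 0.41×0.969×0.264 + 0.38×0.031×0.736 + 0.18×0.031×0.264 = 0.691788 + 0.104885 + 0.008670 + 0.001473 = 0.806816
Restricting to configurations with influenza present: 0.104885 + 0.001473 = 0.106358.
P(influenza | ¬fever, ¬bacterial infection) = 0.106358 / 0.806816 ≈ 0.1318

P(influenza | ¬fever, ¬bacterial infection) ≈ 0.1318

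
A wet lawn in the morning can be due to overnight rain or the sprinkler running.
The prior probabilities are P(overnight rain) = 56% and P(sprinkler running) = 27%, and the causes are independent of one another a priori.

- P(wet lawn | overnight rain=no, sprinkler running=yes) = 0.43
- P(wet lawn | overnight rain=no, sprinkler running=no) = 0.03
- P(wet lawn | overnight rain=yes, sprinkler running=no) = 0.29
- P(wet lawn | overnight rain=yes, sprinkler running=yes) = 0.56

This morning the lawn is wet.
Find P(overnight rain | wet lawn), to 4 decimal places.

Weight on overnight rain=true, given the evidence: 0.118552 + 0.084672 = 0.203224
The normalizing constant is 0.03·0.44·0.73 + 0.43·0.44·0.27 + 0.29·0.56·0.73 + 0.56·0.56·0.27 = 0.263944
Posterior = 0.203224 / 0.263944 ≈ 0.7700

P(overnight rain | wet lawn) ≈ 0.7700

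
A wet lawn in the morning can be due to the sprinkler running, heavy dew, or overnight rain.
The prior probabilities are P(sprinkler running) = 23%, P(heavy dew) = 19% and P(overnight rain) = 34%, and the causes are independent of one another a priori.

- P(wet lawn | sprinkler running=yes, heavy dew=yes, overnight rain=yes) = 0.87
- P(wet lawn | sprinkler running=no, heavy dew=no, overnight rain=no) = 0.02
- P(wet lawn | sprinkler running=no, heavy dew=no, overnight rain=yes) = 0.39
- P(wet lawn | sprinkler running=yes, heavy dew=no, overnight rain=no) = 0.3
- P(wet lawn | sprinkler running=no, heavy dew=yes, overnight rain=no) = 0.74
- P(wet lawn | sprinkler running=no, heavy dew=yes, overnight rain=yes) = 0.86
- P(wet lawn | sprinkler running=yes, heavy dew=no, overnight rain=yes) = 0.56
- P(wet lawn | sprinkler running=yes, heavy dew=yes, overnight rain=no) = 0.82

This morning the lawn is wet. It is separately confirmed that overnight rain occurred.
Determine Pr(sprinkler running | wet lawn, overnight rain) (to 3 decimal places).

Pr(sprinkler running | wet lawn, overnight rain) ≈ 0.278

Weight on sprinkler running=true, given the evidence: 0.104328 + 0.038019 = 0.142347
Normalizer over all consistent configurations: 0.39·0.77·0.81 + 0.86·0.77·0.19 + 0.56·0.23·0.81 + 0.87·0.23·0.19 = 0.511408
Posterior = 0.142347 / 0.511408 ≈ 0.278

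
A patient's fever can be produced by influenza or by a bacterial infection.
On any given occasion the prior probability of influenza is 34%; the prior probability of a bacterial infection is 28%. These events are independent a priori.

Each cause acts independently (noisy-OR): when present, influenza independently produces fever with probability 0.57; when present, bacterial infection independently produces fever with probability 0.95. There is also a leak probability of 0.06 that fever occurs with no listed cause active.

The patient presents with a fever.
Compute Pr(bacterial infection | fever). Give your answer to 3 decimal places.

Under noisy-OR, P(fever | causes) = 1 − (1−0.06)·∏(1−qᵢ) over the active causes.
Numerator (weight on configurations with bacterial infection): 0.176114 + 0.093276 = 0.269390
Denominator P(fever): 0.06*0.66*0.72 + 0.953*0.66*0.28 + 0.5958*0.34*0.72 + 0.97979*0.34*0.28 = 0.443754
P(bacterial infection | fever) = 0.269390/0.443754 ≈ 0.607

Pr(bacterial infection | fever) ≈ 0.607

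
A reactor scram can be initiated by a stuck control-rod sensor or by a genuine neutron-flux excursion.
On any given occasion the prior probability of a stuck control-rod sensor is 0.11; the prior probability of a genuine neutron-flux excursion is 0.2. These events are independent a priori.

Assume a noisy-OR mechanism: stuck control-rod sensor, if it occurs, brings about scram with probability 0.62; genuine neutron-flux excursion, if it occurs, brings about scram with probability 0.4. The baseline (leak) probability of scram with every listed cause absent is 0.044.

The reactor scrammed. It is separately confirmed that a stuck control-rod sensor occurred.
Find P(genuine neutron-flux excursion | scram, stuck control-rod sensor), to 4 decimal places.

P(genuine neutron-flux excursion | scram, stuck control-rod sensor) ≈ 0.2349

Under noisy-OR, P(scram | causes) = 1 − (1−0.044)·∏(1−qᵢ) over the active causes.
P(scram | stuck control-rod sensor) = 0.63672*0.8 + 0.782032*0.2 = 0.509376 + 0.156406 = 0.665782
Restricting to configurations with genuine neutron-flux excursion present: 0.782032*0.2 = 0.156406.
Hence the posterior is 0.156406/0.665782 ≈ 0.2349.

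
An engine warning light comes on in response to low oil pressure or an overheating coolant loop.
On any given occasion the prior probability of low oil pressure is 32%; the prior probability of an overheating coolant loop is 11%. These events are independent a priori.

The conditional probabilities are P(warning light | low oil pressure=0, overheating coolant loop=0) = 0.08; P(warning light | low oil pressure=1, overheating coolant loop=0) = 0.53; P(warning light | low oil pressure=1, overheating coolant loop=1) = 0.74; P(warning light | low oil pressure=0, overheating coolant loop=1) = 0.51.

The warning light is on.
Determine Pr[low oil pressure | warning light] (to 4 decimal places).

Pr[low oil pressure | warning light] ≈ 0.6716

P(warning light) = 0.08×0.68×0.89 + 0.51×0.68×0.11 + 0.53×0.32×0.89 + 0.74×0.32×0.11 = 0.048416 + 0.038148 + 0.150944 + 0.026048 = 0.263556
Of this, 0.176992 comes from 0.150944 + 0.026048 (the low oil pressure=true cases).
Hence the posterior is 0.176992/0.263556 ≈ 0.6716.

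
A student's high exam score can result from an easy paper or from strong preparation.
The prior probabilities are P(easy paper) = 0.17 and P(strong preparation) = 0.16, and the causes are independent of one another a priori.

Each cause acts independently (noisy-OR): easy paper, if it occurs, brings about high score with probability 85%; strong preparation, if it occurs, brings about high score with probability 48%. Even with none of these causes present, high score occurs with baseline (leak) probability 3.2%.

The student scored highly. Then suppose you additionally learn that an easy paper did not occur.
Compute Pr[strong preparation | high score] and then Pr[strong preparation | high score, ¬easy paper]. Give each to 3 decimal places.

Pr[strong preparation | high score] ≈ 0.387; Pr[strong preparation | high score, ¬easy paper] ≈ 0.747

Under noisy-OR, P(high score | causes) = 1 − (1−0.032)·∏(1−qᵢ) over the active causes.
For the numerator, keep only strong preparation=true terms: 0.065954 + 0.025146 = 0.091100
The normalizing constant is 0.032·0.83·0.84 + 0.49664·0.83·0.16 + 0.8548·0.17·0.84 + 0.924496·0.17·0.16 = 0.235475
Posterior = 0.091100 / 0.235475 ≈ 0.387

With the extra evidence:
Enumerate both values of strong preparation and weight by the priors:
  P(high score | ¬easy paper) = 0.032×0.84 + 0.49664×0.16
        = 0.026880 + 0.079462 = 0.106342
Keeping only the strong preparation-present terms gives 0.079462, so
  P(strong preparation | high score, ¬easy paper) = 0.079462 / 0.106342 ≈ 0.747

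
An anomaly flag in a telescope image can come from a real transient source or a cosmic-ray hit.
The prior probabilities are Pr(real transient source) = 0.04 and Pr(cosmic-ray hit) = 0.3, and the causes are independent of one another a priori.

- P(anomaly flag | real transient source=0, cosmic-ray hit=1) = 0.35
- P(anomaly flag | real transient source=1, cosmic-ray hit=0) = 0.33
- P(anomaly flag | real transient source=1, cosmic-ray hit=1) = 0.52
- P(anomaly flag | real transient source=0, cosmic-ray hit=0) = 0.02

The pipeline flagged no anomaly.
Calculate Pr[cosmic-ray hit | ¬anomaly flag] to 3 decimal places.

For the numerator, keep only cosmic-ray hit=true terms: 0.187200 + 0.005760 = 0.192960
The normalizing constant is 0.98×0.96×0.7 + 0.65×0.96×0.3 + 0.67×0.04×0.7 + 0.48×0.04×0.3 = 0.870280
P(cosmic-ray hit | ¬anomaly flag) = 0.192960/0.870280 ≈ 0.222

Pr[cosmic-ray hit | ¬anomaly flag] ≈ 0.222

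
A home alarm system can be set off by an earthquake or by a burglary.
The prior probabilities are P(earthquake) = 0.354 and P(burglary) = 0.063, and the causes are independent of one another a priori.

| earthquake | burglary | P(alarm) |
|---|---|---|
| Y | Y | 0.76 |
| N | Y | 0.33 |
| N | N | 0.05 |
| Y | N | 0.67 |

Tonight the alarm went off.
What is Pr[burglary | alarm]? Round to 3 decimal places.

Pr[burglary | alarm] ≈ 0.107

Sum P(alarm|·) weighted by the priors over the 4 (earthquake, burglary) configurations:
  P(alarm) = 0.05×0.646×0.937 + 0.33×0.646×0.063 + 0.67×0.354×0.937 + 0.76×0.354×0.063
        = 0.030265 + 0.013430 + 0.222238 + 0.016950 = 0.282883
Configurations with burglary contribute 0.030380, so
  P(burglary | alarm) = 0.030380 / 0.282883 ≈ 0.107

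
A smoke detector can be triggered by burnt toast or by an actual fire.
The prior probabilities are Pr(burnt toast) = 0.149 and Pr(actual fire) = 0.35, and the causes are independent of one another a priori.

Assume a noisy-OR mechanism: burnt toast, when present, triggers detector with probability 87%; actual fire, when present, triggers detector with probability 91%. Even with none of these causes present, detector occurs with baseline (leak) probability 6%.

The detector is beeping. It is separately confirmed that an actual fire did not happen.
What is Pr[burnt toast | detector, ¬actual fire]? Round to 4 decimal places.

Pr[burnt toast | detector, ¬actual fire] ≈ 0.7192

Under noisy-OR, P(detector | causes) = 1 − (1−0.06)·∏(1−qᵢ) over the active causes.
For the numerator, keep only burnt toast=true terms: 0.8778×0.149 = 0.130792
Normalizer over all consistent configurations: 0.06×0.851 + 0.8778×0.149 = 0.181852
P(burnt toast | detector, ¬actual fire) = 0.130792/0.181852 ≈ 0.7192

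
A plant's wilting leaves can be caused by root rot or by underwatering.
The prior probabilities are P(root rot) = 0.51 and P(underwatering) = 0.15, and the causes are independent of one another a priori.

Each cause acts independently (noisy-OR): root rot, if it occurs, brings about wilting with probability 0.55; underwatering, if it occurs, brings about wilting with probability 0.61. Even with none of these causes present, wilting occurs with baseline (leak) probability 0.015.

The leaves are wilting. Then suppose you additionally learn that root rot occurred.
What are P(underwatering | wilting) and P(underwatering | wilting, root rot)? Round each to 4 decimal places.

Under noisy-OR, P(wilting | causes) = 1 − (1−0.015)·∏(1−qᵢ) over the active causes.
P(wilting) = 0.015*0.49*0.85 + 0.61585*0.49*0.15 + 0.55675*0.51*0.85 + 0.827133*0.51*0.15 = 0.006247 + 0.045265 + 0.241351 + 0.063276 = 0.356139
Restricting to configurations with underwatering present: 0.045265 + 0.063276 = 0.108541.
So P(underwatering | wilting) = 0.108541/0.356139 ≈ 0.3048.

With the extra evidence:
For the numerator, keep only underwatering=true terms: 0.827133×0.15 = 0.124070
The normalizing constant is 0.55675×0.85 + 0.827133×0.15 = 0.597307
Posterior = 0.124070 / 0.597307 ≈ 0.2077

P(underwatering | wilting) ≈ 0.3048; P(underwatering | wilting, root rot) ≈ 0.2077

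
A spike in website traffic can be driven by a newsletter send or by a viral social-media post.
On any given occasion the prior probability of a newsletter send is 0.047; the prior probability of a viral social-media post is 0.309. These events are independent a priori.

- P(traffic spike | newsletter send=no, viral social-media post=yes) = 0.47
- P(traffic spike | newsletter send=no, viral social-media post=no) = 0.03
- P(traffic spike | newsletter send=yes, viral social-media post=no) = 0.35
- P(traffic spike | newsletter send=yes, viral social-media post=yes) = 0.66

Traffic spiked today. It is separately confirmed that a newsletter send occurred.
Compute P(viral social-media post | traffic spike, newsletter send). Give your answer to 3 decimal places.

For the numerator, keep only viral social-media post=true terms: 0.66×0.309 = 0.203940
The normalizing constant is 0.35×0.691 + 0.66×0.309 = 0.445790
P(viral social-media post | traffic spike, newsletter send) = 0.203940/0.445790 ≈ 0.457

P(viral social-media post | traffic spike, newsletter send) ≈ 0.457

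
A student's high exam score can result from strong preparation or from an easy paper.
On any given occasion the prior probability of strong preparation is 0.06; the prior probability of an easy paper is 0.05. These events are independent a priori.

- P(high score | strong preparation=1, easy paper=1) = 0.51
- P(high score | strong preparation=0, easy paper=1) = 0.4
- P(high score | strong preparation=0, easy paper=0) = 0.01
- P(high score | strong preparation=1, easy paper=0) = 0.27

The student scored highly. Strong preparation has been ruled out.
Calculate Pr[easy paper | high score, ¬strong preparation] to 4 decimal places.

P(high score | ¬strong preparation) = 0.01×0.95 + 0.4×0.05 = 0.009500 + 0.020000 = 0.029500
The easy paper-present share is 0.4×0.05 = 0.020000.
P(easy paper | high score, ¬strong preparation) = 0.020000 / 0.029500 ≈ 0.6780

Pr[easy paper | high score, ¬strong preparation] ≈ 0.6780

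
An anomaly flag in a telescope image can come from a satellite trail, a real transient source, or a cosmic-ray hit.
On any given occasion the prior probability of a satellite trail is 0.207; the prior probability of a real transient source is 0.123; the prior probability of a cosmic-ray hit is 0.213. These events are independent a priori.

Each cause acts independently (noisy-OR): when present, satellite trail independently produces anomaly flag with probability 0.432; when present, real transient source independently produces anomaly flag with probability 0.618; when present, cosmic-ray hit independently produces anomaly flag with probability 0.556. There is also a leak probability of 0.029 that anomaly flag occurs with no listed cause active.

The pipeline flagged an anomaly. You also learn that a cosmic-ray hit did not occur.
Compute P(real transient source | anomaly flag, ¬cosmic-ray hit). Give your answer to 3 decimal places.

P(real transient source | anomaly flag, ¬cosmic-ray hit) ≈ 0.445

Under noisy-OR, P(anomaly flag | causes) = 1 − (1−0.029)·∏(1−qᵢ) over the active causes.
Enumerate the 4 (satellite trail, real transient source) configurations and weight by the priors:
  P(anomaly flag | ¬cosmic-ray hit) = 0.029*0.793*0.877 + 0.629078*0.793*0.123 + 0.448472*0.207*0.877 + 0.789316*0.207*0.123
        = 0.020168 + 0.061360 + 0.081415 + 0.020097 = 0.183040
Keeping only the real transient source-present terms gives 0.081457, so
  P(real transient source | anomaly flag, ¬cosmic-ray hit) = 0.081457 / 0.183040 ≈ 0.445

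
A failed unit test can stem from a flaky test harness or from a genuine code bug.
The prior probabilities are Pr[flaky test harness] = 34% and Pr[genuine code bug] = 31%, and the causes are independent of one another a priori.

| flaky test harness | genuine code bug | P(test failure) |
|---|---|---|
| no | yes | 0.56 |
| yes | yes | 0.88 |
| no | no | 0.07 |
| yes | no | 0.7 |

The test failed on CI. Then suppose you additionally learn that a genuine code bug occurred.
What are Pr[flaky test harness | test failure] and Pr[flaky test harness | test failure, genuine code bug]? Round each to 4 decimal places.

P(test failure) = 0.07*0.66*0.69 + 0.56*0.66*0.31 + 0.7*0.34*0.69 + 0.88*0.34*0.31 = 0.031878 + 0.114576 + 0.164220 + 0.092752 = 0.403426
Restricting to configurations with flaky test harness present: 0.164220 + 0.092752 = 0.256972.
Hence the posterior is 0.256972/0.403426 ≈ 0.6370.

With the extra evidence:
Sum P(test failure|·) weighted by the priors over both values of flaky test harness:
  P(test failure | genuine code bug) = 0.56·0.66 + 0.88·0.34
        = 0.369600 + 0.299200 = 0.668800
The terms with flaky test harness present sum to 0.299200, so
  P(flaky test harness | test failure, genuine code bug) = 0.299200 / 0.668800 ≈ 0.4474
This is intercausal reasoning (explaining away): once genuine code bug accounts for the test failure, flaky test harness becomes less likely.

Pr[flaky test harness | test failure] ≈ 0.6370; Pr[flaky test harness | test failure, genuine code bug] ≈ 0.4474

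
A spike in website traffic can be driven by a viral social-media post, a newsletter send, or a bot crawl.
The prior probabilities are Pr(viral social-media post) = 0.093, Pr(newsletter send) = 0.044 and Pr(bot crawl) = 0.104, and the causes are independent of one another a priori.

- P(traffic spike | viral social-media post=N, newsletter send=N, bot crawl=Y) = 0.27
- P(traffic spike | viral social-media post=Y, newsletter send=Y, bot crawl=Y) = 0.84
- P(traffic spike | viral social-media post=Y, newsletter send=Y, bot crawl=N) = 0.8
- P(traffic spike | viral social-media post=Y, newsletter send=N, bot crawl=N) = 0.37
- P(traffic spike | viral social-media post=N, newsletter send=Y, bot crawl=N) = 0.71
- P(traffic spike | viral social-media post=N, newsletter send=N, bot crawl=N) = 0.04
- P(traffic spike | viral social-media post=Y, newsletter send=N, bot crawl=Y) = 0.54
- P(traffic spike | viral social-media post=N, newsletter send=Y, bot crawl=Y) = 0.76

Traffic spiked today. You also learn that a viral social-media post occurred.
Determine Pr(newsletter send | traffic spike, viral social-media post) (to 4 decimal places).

Enumerate the 4 (newsletter send, bot crawl) configurations and weight by the priors:
  P(traffic spike | viral social-media post) = 0.37*0.956*0.896 + 0.54*0.956*0.104 + 0.8*0.044*0.896 + 0.84*0.044*0.104
        = 0.316933 + 0.053689 + 0.031539 + 0.003844 = 0.406005
The terms with newsletter send present sum to 0.035383, so
  P(newsletter send | traffic spike, viral social-media post) = 0.035383 / 0.406005 ≈ 0.0871

Pr(newsletter send | traffic spike, viral social-media post) ≈ 0.0871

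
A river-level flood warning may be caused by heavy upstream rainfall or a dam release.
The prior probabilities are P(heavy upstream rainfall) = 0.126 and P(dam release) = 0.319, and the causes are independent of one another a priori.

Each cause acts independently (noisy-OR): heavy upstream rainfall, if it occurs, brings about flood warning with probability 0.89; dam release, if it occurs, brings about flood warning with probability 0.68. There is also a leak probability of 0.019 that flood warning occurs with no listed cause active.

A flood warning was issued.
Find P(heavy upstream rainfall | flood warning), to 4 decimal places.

P(heavy upstream rainfall | flood warning) ≈ 0.3628

Under noisy-OR, P(flood warning | causes) = 1 − (1−0.019)·∏(1−qᵢ) over the active causes.
By total probability over the 4 (heavy upstream rainfall, dam release) configurations:
  P(flood warning) = 0.019×0.874×0.681 + 0.68608×0.874×0.319 + 0.89209×0.126×0.681 + 0.965469×0.126×0.319
        = 0.011309 + 0.191283 + 0.076547 + 0.038806 = 0.317945
The terms with heavy upstream rainfall present sum to 0.115353, so
  P(heavy upstream rainfall | flood warning) = 0.115353 / 0.317945 ≈ 0.3628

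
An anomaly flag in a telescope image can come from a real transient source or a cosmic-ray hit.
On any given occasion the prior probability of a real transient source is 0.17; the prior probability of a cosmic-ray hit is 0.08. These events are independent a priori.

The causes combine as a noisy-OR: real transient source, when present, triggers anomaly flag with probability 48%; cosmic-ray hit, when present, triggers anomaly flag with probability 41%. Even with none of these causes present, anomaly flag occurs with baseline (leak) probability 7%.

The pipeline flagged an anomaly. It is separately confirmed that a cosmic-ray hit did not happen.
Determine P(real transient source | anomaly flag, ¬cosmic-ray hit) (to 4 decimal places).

P(real transient source | anomaly flag, ¬cosmic-ray hit) ≈ 0.6017

Under noisy-OR, P(anomaly flag | causes) = 1 − (1−0.07)·∏(1−qᵢ) over the active causes.
Enumerate both values of real transient source and weight by the priors:
  P(anomaly flag | ¬cosmic-ray hit) = 0.07*0.83 + 0.5164*0.17
        = 0.058100 + 0.087788 = 0.145888
The terms with real transient source present sum to 0.087788, so
  P(real transient source | anomaly flag, ¬cosmic-ray hit) = 0.087788 / 0.145888 ≈ 0.6017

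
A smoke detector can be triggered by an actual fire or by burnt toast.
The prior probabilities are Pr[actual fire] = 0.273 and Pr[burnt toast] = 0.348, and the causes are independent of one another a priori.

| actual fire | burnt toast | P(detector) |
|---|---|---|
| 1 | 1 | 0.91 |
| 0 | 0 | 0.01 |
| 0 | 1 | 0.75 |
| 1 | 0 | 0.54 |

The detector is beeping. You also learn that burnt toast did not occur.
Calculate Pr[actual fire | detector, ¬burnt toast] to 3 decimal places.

Pr[actual fire | detector, ¬burnt toast] ≈ 0.953

P(detector | ¬burnt toast) = 0.01·0.727 + 0.54·0.273 = 0.007270 + 0.147420 = 0.154690
Restricting to configurations with actual fire present: 0.54·0.273 = 0.147420.
So P(actual fire | detector, ¬burnt toast) = 0.147420/0.154690 ≈ 0.953.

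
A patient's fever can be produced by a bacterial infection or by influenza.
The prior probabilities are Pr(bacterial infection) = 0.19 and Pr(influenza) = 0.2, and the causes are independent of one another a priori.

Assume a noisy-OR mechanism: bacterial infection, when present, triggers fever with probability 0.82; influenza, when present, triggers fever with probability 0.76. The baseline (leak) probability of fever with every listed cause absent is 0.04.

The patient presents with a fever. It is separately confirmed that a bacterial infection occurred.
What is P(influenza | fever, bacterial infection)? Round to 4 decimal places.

P(influenza | fever, bacterial infection) ≈ 0.2246

Under noisy-OR, P(fever | causes) = 1 − (1−0.04)·∏(1−qᵢ) over the active causes.
Enumerate both values of influenza and weight by the priors:
  P(fever | bacterial infection) = 0.8272×0.8 + 0.958528×0.2
        = 0.661760 + 0.191706 = 0.853466
Keeping only the influenza-present terms gives 0.191706, so
  P(influenza | fever, bacterial infection) = 0.191706 / 0.853466 ≈ 0.2246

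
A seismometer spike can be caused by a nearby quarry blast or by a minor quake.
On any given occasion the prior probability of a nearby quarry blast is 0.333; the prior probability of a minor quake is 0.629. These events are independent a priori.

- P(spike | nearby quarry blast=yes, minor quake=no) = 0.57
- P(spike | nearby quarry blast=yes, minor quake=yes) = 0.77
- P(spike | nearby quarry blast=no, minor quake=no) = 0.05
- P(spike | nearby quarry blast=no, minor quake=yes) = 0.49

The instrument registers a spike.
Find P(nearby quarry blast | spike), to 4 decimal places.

P(spike) = 0.05*0.667*0.371 + 0.49*0.667*0.629 + 0.57*0.333*0.371 + 0.77*0.333*0.629 = 0.012373 + 0.205576 + 0.070420 + 0.161282 = 0.449651
The nearby quarry blast-present share is 0.070420 + 0.161282 = 0.231702.
Hence the posterior is 0.231702/0.449651 ≈ 0.5153.

P(nearby quarry blast | spike) ≈ 0.5153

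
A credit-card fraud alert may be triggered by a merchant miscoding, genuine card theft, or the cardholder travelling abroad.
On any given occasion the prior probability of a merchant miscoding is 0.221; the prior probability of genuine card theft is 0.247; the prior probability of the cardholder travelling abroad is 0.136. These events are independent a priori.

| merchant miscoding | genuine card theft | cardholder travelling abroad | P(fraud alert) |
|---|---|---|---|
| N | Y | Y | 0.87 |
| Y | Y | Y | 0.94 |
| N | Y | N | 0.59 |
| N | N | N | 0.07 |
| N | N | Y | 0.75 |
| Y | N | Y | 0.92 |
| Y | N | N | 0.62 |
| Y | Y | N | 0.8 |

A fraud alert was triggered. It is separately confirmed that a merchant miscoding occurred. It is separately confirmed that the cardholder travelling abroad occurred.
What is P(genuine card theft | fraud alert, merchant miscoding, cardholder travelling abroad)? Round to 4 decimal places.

P(genuine card theft | fraud alert, merchant miscoding, cardholder travelling abroad) ≈ 0.2510

Weight on genuine card theft=true, given the evidence: 0.94·0.247 = 0.232180
Denominator P(fraud alert | merchant miscoding, cardholder travelling abroad): 0.92·0.753 + 0.94·0.247 = 0.924940
P(genuine card theft | fraud alert, merchant miscoding, cardholder travelling abroad) = 0.232180/0.924940 ≈ 0.2510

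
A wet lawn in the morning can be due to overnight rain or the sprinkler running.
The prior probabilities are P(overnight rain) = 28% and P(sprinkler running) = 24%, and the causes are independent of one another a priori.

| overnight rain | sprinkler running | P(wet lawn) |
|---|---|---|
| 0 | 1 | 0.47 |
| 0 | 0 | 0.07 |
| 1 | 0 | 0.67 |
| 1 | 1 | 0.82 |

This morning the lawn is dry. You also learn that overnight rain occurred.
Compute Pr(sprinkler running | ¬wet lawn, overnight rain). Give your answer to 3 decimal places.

By total probability over both values of sprinkler running:
  P(¬wet lawn | overnight rain) = 0.33*0.76 + 0.18*0.24
        = 0.250800 + 0.043200 = 0.294000
Keeping only the sprinkler running-present terms gives 0.043200, so
  P(sprinkler running | ¬wet lawn, overnight rain) = 0.043200 / 0.294000 ≈ 0.147

Pr(sprinkler running | ¬wet lawn, overnight rain) ≈ 0.147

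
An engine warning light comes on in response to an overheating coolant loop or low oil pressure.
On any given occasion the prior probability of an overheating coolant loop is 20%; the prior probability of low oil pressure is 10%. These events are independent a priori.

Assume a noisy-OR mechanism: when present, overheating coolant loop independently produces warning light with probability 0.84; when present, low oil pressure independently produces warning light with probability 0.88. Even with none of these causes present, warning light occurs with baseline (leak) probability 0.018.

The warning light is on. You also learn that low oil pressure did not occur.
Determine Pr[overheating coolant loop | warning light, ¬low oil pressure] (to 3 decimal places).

Under noisy-OR, P(warning light | causes) = 1 − (1−0.018)·∏(1−qᵢ) over the active causes.
By total probability over both values of overheating coolant loop:
  P(warning light | ¬low oil pressure) = 0.018*0.8 + 0.84288*0.2
        = 0.014400 + 0.168576 = 0.182976
Configurations with overheating coolant loop contribute 0.168576, so
  P(overheating coolant loop | warning light, ¬low oil pressure) = 0.168576 / 0.182976 ≈ 0.921

Pr[overheating coolant loop | warning light, ¬low oil pressure] ≈ 0.921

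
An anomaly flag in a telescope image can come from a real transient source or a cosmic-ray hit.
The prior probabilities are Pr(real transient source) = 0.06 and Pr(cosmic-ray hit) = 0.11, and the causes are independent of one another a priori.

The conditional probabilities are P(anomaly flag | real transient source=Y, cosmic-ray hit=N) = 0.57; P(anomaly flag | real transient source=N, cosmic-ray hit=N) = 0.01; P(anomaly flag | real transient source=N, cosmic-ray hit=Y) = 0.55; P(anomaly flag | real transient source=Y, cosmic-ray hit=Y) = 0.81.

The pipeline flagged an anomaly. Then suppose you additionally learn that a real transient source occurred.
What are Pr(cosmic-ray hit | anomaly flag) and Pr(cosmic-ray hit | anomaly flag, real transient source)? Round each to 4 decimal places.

Pr(cosmic-ray hit | anomaly flag) ≈ 0.6159; Pr(cosmic-ray hit | anomaly flag, real transient source) ≈ 0.1494

Sum P(anomaly flag|·) weighted by the priors over the 4 (real transient source, cosmic-ray hit) configurations:
  P(anomaly flag) = 0.01·0.94·0.89 + 0.55·0.94·0.11 + 0.57·0.06·0.89 + 0.81·0.06·0.11
        = 0.008366 + 0.056870 + 0.030438 + 0.005346 = 0.101020
The terms with cosmic-ray hit present sum to 0.062216, so
  P(cosmic-ray hit | anomaly flag) = 0.062216 / 0.101020 ≈ 0.6159

With the extra evidence:
P(anomaly flag | real transient source) = 0.57*0.89 + 0.81*0.11 = 0.507300 + 0.089100 = 0.596400
The cosmic-ray hit-present share is 0.81*0.11 = 0.089100.
Hence the posterior is 0.089100/0.596400 ≈ 0.1494.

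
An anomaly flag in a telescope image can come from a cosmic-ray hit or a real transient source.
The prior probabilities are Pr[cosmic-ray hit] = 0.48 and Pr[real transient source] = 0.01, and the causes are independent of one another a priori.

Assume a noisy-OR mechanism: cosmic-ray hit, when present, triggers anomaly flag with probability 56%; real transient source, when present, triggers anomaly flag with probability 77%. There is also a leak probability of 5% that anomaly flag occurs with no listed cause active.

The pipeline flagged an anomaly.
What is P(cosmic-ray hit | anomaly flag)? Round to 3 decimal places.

P(cosmic-ray hit | anomaly flag) ≈ 0.904

Under noisy-OR, P(anomaly flag | causes) = 1 − (1−0.05)·∏(1−qᵢ) over the active causes.
For the numerator, keep only cosmic-ray hit=true terms: 0.276566 + 0.004339 = 0.280905
Denominator P(anomaly flag): 0.05*0.52*0.99 + 0.7815*0.52*0.01 + 0.582*0.48*0.99 + 0.90386*0.48*0.01 = 0.310709
P(cosmic-ray hit | anomaly flag) = 0.280905/0.310709 ≈ 0.904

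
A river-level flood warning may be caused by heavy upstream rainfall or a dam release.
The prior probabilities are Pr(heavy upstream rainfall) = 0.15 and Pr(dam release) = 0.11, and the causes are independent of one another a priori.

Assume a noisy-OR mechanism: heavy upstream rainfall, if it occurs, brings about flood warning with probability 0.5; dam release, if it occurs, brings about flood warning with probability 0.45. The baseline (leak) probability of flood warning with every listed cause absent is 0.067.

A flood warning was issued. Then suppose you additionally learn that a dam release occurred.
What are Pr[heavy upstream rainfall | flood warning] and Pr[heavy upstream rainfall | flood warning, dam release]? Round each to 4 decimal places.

Pr[heavy upstream rainfall | flood warning] ≈ 0.4646; Pr[heavy upstream rainfall | flood warning, dam release] ≈ 0.2123

Under noisy-OR, P(flood warning | causes) = 1 − (1−0.067)·∏(1−qᵢ) over the active causes.
P(flood warning) = 0.067×0.85×0.89 + 0.48685×0.85×0.11 + 0.5335×0.15×0.89 + 0.743425×0.15×0.11 = 0.050686 + 0.045520 + 0.071222 + 0.012267 = 0.179695
The heavy upstream rainfall-present share is 0.071222 + 0.012267 = 0.083489.
Hence the posterior is 0.083489/0.179695 ≈ 0.4646.

Now condition on the additional information:
Sum P(flood warning|·) weighted by the priors over both values of heavy upstream rainfall:
  P(flood warning | dam release) = 0.48685*0.85 + 0.743425*0.15
        = 0.413822 + 0.111514 = 0.525336
The terms with heavy upstream rainfall present sum to 0.111514, so
  P(heavy upstream rainfall | flood warning, dam release) = 0.111514 / 0.525336 ≈ 0.2123
The drop from 0.4646 to 0.2123 is the explaining-away (discounting) effect.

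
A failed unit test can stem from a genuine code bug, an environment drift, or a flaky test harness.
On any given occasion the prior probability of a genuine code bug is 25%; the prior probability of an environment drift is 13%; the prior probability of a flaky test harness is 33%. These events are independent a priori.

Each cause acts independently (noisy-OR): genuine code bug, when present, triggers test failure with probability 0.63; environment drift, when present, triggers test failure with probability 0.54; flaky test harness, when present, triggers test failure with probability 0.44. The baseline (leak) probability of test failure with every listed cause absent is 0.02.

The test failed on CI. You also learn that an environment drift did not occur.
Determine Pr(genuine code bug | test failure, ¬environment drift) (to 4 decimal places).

Under noisy-OR, P(test failure | causes) = 1 − (1−0.02)·∏(1−qᵢ) over the active causes.
P(test failure | ¬environment drift) = 0.02×0.75×0.67 + 0.4512×0.75×0.33 + 0.6374×0.25×0.67 + 0.796944×0.25×0.33 = 0.010050 + 0.111672 + 0.106764 + 0.065748 = 0.294234
Of this, 0.172512 comes from 0.106764 + 0.065748 (the genuine code bug=true cases).
Hence the posterior is 0.172512/0.294234 ≈ 0.5863.

Pr(genuine code bug | test failure, ¬environment drift) ≈ 0.5863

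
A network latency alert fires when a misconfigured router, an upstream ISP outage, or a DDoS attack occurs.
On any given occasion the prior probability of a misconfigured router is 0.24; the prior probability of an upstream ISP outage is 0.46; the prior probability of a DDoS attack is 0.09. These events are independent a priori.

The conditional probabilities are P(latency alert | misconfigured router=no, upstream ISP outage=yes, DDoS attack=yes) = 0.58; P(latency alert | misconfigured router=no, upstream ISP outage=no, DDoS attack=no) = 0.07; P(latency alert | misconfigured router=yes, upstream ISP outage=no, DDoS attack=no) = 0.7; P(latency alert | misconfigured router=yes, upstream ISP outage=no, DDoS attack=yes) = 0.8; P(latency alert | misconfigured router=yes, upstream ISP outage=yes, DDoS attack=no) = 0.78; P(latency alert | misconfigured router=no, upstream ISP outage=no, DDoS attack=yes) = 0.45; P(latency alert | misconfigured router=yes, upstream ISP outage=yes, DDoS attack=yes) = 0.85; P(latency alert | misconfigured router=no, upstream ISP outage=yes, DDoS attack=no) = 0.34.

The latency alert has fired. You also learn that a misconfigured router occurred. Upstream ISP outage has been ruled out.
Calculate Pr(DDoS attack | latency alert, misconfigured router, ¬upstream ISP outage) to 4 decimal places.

P(latency alert | misconfigured router, ¬upstream ISP outage) = 0.7×0.91 + 0.8×0.09 = 0.637000 + 0.072000 = 0.709000
Restricting to configurations with DDoS attack present: 0.8×0.09 = 0.072000.
So P(DDoS attack | latency alert, misconfigured router, ¬upstream ISP outage) = 0.072000/0.709000 ≈ 0.1016.

Pr(DDoS attack | latency alert, misconfigured router, ¬upstream ISP outage) ≈ 0.1016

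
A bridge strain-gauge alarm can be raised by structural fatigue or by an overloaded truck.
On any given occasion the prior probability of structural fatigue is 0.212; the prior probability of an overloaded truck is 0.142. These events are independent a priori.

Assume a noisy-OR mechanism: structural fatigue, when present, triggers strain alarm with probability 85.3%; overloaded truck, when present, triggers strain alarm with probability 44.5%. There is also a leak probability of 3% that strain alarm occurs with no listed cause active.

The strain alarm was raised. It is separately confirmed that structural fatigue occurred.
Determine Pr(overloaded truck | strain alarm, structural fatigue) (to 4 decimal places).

Pr(overloaded truck | strain alarm, structural fatigue) ≈ 0.1509

Under noisy-OR, P(strain alarm | causes) = 1 − (1−0.03)·∏(1−qᵢ) over the active causes.
Numerator (weight on configurations with overloaded truck): 0.920863·0.142 = 0.130763
The normalizing constant is 0.85741·0.858 + 0.920863·0.142 = 0.866421
P(overloaded truck | strain alarm, structural fatigue) = 0.130763/0.866421 ≈ 0.1509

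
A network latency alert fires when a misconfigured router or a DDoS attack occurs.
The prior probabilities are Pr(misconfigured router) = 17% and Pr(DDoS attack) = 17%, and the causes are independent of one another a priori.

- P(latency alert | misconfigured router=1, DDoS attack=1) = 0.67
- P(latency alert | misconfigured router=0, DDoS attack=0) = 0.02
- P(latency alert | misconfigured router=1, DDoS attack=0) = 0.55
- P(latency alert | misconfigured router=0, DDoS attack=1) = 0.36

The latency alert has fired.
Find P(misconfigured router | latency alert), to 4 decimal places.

Sum P(latency alert|·) weighted by the priors over the 4 (misconfigured router, DDoS attack) configurations:
  P(latency alert) = 0.02·0.83·0.83 + 0.36·0.83·0.17 + 0.55·0.17·0.83 + 0.67·0.17·0.17
        = 0.013778 + 0.050796 + 0.077605 + 0.019363 = 0.161542
Configurations with misconfigured router contribute 0.096968, so
  P(misconfigured router | latency alert) = 0.096968 / 0.161542 ≈ 0.6003

P(misconfigured router | latency alert) ≈ 0.6003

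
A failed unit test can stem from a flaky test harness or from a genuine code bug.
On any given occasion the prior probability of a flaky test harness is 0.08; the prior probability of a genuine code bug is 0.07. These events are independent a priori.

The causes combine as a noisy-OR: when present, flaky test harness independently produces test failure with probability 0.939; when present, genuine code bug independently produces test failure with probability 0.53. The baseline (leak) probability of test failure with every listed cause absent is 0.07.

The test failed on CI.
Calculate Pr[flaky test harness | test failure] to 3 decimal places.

Under noisy-OR, P(test failure | causes) = 1 − (1−0.07)·∏(1−qᵢ) over the active causes.
Enumerate the 4 (flaky test harness, genuine code bug) configurations and weight by the priors:
  P(test failure) = 0.07·0.92·0.93 + 0.5629·0.92·0.07 + 0.94327·0.08·0.93 + 0.973337·0.08·0.07
        = 0.059892 + 0.036251 + 0.070179 + 0.005451 = 0.171773
Keeping only the flaky test harness-present terms gives 0.075630, so
  P(flaky test harness | test failure) = 0.075630 / 0.171773 ≈ 0.440

Pr[flaky test harness | test failure] ≈ 0.440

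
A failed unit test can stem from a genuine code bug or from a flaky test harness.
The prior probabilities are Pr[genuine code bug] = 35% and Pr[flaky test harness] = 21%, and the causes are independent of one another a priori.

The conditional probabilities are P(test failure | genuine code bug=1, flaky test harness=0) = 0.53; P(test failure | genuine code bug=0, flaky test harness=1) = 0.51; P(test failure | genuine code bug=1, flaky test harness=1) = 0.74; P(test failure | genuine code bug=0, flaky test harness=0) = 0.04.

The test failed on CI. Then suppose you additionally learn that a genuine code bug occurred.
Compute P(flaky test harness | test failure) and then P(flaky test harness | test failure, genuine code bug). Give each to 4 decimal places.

Numerator (weight on configurations with flaky test harness): 0.069615 + 0.054390 = 0.124005
Denominator P(test failure): 0.04·0.65·0.79 + 0.51·0.65·0.21 + 0.53·0.35·0.79 + 0.74·0.35·0.21 = 0.291090
Posterior = 0.124005 / 0.291090 ≈ 0.4260

With the extra evidence:
Sum P(test failure|·) weighted by the priors over both values of flaky test harness:
  P(test failure | genuine code bug) = 0.53·0.79 + 0.74·0.21
        = 0.418700 + 0.155400 = 0.574100
The terms with flaky test harness present sum to 0.155400, so
  P(flaky test harness | test failure, genuine code bug) = 0.155400 / 0.574100 ≈ 0.2707
Conditioning on genuine code bug lowers the posterior on flaky test harness: the classic explaining-away effect in a common-effect structure.

P(flaky test harness | test failure) ≈ 0.4260; P(flaky test harness | test failure, genuine code bug) ≈ 0.2707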